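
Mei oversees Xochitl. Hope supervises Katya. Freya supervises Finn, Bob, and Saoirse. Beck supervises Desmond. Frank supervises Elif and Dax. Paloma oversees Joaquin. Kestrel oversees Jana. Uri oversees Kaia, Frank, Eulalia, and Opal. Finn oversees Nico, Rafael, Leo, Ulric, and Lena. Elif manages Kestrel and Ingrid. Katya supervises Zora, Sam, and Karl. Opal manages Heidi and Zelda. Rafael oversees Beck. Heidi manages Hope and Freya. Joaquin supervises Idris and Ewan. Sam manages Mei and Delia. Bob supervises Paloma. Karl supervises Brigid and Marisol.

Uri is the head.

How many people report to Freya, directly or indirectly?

Freya directly manages Finn, Bob, Saoirse. Under Finn: Ulric, Lena, Rafael, Beck, Desmond, Nico, Leo (7). Under Bob: Paloma, Joaquin, Ewan, Idris (4). Saoirse has no reports. So Freya's organization is 3 direct reports plus everyone under them: 8 + 5 + 1 = 14.

14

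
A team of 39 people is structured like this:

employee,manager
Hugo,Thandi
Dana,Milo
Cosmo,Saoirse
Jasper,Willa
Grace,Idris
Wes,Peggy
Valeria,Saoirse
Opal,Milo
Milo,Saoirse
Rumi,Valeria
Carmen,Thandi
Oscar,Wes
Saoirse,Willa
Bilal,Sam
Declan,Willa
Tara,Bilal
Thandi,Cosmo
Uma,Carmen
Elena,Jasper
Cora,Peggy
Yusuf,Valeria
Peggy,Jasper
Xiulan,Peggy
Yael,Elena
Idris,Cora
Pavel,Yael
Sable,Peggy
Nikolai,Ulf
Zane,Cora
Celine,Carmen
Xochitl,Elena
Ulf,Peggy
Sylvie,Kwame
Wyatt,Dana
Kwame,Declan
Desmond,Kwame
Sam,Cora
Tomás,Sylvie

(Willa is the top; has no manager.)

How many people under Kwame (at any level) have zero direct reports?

2

The people in Kwame's organization with no one reporting to them are Desmond, Tomás. That is 2.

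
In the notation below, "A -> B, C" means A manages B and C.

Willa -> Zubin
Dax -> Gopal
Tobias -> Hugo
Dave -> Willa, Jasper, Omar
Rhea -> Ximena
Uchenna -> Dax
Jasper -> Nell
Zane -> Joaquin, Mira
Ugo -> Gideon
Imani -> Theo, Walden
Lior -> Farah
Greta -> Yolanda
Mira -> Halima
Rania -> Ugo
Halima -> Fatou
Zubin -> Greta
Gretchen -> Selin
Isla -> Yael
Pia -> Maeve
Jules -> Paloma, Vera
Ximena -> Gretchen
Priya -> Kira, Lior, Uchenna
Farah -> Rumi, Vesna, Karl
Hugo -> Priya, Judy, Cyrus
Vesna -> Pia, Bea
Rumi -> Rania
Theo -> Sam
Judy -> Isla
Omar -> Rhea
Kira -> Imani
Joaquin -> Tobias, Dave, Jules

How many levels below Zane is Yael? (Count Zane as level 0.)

Chain from Yael up to Zane: Yael → Isla → Judy → Hugo → Tobias → Joaquin → Zane. That is 6 steps up, so Yael is 6 levels below Zane.

6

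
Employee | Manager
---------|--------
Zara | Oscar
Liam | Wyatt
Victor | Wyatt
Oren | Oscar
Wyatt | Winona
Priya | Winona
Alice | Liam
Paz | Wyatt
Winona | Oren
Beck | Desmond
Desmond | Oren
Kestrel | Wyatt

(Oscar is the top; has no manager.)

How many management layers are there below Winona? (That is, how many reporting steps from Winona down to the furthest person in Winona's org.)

3

The longest chain under Winona runs Winona → Wyatt → Liam → Alice, which is 3 levels below Winona.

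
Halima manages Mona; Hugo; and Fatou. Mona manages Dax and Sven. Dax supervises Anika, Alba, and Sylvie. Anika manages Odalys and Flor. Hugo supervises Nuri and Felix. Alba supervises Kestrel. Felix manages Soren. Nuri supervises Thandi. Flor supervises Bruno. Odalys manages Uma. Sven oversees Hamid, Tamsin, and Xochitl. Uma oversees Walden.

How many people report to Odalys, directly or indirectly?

2

Odalys directly manages Uma. Under Uma: Walden (1). That's 2 in total.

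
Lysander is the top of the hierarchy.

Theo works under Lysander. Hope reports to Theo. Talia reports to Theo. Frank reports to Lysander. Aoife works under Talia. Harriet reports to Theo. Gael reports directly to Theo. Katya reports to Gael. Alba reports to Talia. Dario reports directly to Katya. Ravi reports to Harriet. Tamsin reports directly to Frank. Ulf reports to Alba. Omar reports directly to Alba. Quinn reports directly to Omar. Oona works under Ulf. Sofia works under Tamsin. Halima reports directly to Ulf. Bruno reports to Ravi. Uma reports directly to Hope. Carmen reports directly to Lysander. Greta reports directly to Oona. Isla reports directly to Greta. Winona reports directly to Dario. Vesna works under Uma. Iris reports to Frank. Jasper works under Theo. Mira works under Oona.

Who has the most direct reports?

Theo

Direct-report counts: Lysander has 3; Frank has 2; Tamsin has 1; Theo has 5; Gael has 1; Katya has 1; Dario has 1; Harriet has 1; Ravi has 1; Talia has 2; Alba has 2; Omar has 1; Ulf has 2; Oona has 2; Greta has 1; Hope has 1; Uma has 1. The largest is 5, held by Theo.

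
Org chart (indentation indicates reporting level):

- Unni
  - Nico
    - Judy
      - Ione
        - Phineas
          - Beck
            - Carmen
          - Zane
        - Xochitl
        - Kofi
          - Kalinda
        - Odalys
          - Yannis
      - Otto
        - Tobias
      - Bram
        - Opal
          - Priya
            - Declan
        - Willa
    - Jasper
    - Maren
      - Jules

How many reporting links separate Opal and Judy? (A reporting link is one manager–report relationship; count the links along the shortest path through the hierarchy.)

2

Opal is in Judy's organization: the chain from Opal up to Judy is Opal → Bram → Judy, which is 2 links.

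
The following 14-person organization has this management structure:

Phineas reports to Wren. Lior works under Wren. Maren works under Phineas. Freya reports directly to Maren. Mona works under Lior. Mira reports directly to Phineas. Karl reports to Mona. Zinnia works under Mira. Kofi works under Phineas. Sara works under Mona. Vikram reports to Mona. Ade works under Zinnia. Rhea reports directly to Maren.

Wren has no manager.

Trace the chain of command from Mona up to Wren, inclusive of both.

Mona -> Lior -> Wren

Mona reports to Lior. Lior reports to Wren. Wren is at the top.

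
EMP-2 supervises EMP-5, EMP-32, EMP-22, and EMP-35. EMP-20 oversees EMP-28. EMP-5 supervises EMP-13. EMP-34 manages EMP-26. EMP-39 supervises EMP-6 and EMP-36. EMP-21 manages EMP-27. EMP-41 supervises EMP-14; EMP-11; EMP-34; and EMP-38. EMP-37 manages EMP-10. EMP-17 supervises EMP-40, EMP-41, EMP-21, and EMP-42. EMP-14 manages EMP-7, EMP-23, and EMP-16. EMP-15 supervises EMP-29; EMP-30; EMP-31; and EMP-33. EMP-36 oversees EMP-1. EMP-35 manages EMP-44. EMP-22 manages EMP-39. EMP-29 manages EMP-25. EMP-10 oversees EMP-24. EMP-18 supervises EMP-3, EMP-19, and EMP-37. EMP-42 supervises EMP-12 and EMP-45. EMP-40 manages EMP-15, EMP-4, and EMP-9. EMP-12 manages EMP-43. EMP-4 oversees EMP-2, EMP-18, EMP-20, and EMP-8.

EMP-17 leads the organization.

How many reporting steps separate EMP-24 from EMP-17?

Chain from EMP-24 up to EMP-17: EMP-24 → EMP-10 → EMP-37 → EMP-18 → EMP-4 → EMP-40 → EMP-17. That is 6 steps up, so EMP-24 is 6 levels below EMP-17.

6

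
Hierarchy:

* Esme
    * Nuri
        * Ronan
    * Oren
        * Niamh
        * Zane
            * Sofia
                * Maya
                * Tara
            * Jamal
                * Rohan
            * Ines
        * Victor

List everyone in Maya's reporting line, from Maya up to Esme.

Maya reports to Sofia. Sofia reports to Zane. Zane reports to Oren. Oren reports to Esme. Esme is at the top.

Maya -> Sofia -> Zane -> Oren -> Esme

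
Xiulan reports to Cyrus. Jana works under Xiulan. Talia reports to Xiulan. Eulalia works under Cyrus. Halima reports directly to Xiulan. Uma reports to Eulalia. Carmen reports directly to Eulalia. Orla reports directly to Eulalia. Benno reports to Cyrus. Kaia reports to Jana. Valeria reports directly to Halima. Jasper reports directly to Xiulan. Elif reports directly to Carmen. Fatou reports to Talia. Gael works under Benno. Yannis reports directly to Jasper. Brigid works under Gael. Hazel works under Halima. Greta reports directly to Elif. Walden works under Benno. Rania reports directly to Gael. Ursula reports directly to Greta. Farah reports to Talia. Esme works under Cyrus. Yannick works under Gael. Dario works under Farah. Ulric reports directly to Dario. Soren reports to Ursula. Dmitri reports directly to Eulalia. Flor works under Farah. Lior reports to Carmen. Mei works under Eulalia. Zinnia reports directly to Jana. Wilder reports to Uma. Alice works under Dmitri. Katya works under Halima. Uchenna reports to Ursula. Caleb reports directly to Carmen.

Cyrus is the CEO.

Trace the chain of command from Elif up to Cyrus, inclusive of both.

Elif -> Carmen -> Eulalia -> Cyrus

Elif reports to Carmen. Carmen reports to Eulalia. Eulalia reports to Cyrus. Cyrus is at the top.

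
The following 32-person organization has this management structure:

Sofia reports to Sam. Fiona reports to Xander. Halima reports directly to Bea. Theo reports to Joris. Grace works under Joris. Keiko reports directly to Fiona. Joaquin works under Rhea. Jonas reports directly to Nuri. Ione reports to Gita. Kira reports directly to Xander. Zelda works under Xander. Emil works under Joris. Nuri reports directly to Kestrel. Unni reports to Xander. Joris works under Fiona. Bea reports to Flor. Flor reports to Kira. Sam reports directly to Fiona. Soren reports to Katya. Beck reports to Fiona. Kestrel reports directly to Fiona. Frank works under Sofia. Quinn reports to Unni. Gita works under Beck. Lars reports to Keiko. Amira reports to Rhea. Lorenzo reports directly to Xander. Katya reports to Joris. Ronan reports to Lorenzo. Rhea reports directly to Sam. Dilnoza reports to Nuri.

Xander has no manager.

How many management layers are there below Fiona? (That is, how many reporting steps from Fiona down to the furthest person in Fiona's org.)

3

The longest chain under Fiona runs Fiona → Kestrel → Nuri → Dilnoza, which is 3 levels below Fiona.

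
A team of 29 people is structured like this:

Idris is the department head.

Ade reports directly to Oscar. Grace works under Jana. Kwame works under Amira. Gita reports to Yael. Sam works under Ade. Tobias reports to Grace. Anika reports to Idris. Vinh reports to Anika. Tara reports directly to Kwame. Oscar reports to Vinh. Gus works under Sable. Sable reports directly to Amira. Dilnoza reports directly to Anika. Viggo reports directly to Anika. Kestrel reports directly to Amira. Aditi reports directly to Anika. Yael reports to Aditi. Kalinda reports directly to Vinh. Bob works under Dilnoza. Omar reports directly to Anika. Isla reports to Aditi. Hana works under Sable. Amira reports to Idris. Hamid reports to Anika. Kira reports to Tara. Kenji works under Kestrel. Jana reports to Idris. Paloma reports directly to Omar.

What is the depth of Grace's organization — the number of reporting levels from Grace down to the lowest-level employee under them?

1

The longest chain under Grace runs Grace → Tobias, which is 1 level below Grace.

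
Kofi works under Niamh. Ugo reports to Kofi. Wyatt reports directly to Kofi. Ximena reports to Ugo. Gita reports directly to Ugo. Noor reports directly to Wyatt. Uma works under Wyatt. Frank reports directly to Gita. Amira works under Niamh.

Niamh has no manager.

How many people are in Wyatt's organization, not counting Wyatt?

Wyatt directly manages Noor, Uma. Noor has no reports. Uma has no reports. So Wyatt's organization is 2 direct reports plus everyone under them: 1 + 1 = 2.

2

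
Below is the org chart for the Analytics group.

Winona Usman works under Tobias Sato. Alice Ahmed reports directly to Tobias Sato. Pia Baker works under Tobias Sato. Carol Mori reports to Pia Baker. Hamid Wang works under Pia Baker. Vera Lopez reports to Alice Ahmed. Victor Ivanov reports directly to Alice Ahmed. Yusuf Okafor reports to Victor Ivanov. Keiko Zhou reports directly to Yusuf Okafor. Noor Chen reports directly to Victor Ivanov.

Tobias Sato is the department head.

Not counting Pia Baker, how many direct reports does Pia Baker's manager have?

Pia Baker reports to Tobias Sato. Tobias Sato's other direct reports are Winona Usman, Alice Ahmed — 2 peers.

2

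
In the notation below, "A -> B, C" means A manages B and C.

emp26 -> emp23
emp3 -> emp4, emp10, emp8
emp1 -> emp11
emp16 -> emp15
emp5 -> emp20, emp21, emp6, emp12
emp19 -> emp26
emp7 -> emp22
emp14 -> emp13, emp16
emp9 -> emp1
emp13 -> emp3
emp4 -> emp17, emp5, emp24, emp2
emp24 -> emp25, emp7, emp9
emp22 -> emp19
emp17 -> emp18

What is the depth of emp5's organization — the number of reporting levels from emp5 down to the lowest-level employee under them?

The longest chain under emp5 runs emp5 → emp12, which is 1 level below emp5.

1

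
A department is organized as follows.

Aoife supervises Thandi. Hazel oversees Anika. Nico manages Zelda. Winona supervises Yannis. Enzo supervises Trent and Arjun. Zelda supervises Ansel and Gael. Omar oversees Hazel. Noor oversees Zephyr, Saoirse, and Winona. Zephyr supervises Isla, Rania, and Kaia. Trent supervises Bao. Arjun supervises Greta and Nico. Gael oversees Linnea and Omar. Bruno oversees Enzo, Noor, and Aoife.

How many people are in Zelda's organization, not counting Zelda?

Zelda directly manages Ansel, Gael. Ansel has no reports. Under Gael: Linnea, Omar, Hazel, Anika (4). So Zelda's organization is 2 direct reports plus everyone under them: 1 + 5 = 6.

6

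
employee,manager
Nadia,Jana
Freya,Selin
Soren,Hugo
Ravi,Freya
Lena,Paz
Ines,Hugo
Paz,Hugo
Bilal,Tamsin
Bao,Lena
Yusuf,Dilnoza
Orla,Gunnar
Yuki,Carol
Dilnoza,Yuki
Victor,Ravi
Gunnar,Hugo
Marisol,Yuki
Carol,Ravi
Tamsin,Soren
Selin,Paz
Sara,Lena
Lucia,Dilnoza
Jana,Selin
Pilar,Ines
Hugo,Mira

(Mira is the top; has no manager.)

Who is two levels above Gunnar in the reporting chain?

Mira

Gunnar reports to Hugo, and Hugo reports to Mira. So Gunnar's skip-level manager is Mira.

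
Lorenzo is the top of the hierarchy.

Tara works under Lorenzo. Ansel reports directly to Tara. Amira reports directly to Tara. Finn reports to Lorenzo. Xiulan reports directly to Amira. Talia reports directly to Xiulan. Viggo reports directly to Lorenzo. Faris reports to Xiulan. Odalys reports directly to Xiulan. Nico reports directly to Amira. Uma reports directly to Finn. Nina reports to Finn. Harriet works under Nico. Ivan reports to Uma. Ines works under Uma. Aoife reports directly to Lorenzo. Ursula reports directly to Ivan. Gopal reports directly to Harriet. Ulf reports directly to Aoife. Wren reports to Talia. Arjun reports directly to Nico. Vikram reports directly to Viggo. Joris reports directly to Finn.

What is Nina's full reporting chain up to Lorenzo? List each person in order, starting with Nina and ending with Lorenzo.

Nina -> Finn -> Lorenzo

Nina reports to Finn. Finn reports to Lorenzo. Lorenzo is at the top.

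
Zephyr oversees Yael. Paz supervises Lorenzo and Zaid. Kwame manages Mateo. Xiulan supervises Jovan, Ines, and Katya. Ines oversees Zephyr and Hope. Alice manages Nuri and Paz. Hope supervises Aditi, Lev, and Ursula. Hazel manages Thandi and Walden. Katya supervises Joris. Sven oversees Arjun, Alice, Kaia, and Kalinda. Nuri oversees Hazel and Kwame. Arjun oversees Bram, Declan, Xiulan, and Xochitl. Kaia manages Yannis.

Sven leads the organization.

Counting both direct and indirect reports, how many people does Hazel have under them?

2

Hazel directly manages Thandi, Walden. Thandi has no reports. Walden has no reports. So Hazel's organization is 2 direct reports plus everyone under them: 1 + 1 = 2.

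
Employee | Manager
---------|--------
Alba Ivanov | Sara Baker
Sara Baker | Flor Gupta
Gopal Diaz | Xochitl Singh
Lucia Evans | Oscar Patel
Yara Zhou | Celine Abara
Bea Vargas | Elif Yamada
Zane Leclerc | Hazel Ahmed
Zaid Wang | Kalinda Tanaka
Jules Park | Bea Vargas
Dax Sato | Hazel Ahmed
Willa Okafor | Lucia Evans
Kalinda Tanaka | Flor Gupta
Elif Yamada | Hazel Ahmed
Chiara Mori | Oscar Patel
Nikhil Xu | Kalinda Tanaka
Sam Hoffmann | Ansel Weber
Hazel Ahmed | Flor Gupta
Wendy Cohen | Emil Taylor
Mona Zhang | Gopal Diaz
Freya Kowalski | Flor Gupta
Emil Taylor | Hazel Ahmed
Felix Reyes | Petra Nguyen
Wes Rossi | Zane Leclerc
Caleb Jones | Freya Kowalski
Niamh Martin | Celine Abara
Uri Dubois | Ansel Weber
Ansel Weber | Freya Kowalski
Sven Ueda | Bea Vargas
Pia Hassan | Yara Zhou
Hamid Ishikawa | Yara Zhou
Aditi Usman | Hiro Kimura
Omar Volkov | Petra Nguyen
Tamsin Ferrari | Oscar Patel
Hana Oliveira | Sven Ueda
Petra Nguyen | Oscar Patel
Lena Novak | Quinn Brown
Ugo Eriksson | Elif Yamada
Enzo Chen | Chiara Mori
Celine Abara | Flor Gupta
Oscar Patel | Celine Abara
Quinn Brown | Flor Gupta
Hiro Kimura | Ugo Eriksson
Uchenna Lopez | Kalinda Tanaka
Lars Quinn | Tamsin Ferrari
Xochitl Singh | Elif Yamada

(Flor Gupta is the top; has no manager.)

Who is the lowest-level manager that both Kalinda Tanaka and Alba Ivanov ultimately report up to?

Kalinda Tanaka's chain of managers is Flor Gupta. Alba Ivanov's chain of managers is Sara Baker, Flor Gupta. The first manager that appears in both chains is Flor Gupta.

Flor Gupta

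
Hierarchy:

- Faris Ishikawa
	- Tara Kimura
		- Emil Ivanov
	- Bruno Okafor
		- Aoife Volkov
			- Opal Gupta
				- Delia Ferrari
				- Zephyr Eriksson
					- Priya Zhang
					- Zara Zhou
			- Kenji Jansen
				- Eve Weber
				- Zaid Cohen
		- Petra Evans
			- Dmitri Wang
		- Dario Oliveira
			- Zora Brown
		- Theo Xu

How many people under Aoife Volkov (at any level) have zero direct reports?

5

The people in Aoife Volkov's organization with no one reporting to them are Zaid Cohen, Eve Weber, Zara Zhou, Priya Zhang, Delia Ferrari. That is 5.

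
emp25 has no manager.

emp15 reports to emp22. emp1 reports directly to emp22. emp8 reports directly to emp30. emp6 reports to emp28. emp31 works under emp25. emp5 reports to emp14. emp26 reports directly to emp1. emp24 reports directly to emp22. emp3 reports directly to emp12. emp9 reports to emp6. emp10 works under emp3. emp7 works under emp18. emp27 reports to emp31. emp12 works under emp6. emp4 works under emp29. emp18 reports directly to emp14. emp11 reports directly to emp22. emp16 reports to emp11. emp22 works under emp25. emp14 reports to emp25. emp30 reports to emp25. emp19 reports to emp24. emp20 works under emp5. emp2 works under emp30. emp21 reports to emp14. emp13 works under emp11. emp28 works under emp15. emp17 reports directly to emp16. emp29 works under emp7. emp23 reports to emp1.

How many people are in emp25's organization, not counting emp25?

emp25 directly manages emp22, emp30, emp14, emp31. Under emp22: emp11, emp16, emp17, emp13, emp24, emp19, emp1, emp23, emp26, emp15, emp28, emp6, emp12, emp3, emp10, emp9 (16). Under emp30: emp2, emp8 (2). Under emp14: emp5, emp20, emp21, emp18, emp7, emp29, emp4 (7). Under emp31: emp27 (1). So emp25's organization is 4 direct reports plus everyone under them: 17 + 3 + 8 + 2 = 30.

30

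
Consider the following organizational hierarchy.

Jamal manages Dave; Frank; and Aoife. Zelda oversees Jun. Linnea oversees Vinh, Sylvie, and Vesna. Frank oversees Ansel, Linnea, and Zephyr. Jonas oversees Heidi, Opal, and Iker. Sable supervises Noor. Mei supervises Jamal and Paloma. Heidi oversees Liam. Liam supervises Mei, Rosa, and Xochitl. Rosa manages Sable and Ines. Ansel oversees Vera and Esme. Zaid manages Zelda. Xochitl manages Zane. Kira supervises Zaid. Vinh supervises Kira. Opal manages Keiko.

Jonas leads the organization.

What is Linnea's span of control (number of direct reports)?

Linnea directly manages Vinh, Sylvie, Vesna. That is 3 direct reports.

3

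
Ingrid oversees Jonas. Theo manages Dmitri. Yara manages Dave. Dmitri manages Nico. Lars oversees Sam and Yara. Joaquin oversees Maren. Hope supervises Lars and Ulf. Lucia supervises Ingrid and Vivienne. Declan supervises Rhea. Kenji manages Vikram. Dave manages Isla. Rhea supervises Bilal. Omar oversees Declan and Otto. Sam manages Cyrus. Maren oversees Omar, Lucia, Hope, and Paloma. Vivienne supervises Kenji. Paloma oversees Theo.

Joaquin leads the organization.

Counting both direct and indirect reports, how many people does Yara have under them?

Yara directly manages Dave. Under Dave: Isla (1). That's 2 in total.

2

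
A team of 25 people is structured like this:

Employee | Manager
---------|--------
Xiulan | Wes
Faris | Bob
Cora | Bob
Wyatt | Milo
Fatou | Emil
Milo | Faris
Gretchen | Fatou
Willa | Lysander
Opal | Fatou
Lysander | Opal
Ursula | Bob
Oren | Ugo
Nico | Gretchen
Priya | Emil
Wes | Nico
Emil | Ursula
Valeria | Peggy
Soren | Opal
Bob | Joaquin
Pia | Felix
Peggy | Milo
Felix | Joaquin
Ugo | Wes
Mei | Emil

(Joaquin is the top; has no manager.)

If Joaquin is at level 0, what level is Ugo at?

8

Chain from Ugo up to Joaquin: Ugo → Wes → Nico → Gretchen → Fatou → Emil → Ursula → Bob → Joaquin. That is 8 steps up, so Ugo is 8 levels below Joaquin.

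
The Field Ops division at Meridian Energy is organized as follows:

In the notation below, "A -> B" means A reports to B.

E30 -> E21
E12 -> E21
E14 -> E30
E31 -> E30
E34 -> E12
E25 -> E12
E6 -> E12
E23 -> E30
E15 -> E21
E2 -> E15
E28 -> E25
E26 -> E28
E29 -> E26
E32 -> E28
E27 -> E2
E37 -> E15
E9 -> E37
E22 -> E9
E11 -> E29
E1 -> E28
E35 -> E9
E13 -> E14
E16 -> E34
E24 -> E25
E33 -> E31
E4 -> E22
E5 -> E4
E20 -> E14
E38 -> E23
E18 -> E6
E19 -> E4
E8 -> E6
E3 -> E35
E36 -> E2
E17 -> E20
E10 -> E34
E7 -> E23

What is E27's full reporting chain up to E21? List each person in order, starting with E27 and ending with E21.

E27 reports to E2. E2 reports to E15. E15 reports to E21. E21 is at the top.

E27 -> E2 -> E15 -> E21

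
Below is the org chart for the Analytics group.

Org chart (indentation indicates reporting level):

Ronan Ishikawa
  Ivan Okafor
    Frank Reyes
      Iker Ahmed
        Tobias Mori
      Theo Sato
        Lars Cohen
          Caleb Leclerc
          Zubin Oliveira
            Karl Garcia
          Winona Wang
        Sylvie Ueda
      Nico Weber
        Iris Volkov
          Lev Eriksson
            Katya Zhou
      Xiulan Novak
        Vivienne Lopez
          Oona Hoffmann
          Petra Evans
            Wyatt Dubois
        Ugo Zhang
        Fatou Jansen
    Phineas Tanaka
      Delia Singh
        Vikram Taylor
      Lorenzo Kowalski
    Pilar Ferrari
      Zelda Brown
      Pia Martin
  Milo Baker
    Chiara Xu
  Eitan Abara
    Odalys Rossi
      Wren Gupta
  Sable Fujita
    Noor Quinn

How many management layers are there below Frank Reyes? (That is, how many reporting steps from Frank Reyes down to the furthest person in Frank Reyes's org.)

4

The longest chain under Frank Reyes runs Frank Reyes → Xiulan Novak → Vivienne Lopez → Petra Evans → Wyatt Dubois, which is 4 levels below Frank Reyes.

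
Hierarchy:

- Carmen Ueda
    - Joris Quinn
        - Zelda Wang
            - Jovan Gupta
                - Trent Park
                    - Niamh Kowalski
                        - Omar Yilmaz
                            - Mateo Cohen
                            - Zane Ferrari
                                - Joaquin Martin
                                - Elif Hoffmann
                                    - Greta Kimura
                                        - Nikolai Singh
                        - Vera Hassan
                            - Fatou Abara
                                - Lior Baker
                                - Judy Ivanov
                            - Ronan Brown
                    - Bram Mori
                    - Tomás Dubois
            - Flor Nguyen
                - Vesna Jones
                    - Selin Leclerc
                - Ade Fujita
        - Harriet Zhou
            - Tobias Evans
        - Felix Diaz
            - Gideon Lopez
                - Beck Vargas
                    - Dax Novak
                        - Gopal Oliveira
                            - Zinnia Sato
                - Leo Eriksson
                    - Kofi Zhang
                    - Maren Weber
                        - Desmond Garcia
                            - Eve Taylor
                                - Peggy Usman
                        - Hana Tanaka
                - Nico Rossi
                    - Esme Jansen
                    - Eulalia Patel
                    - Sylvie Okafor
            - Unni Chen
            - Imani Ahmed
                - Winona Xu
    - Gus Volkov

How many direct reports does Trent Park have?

Trent Park directly manages Niamh Kowalski, Bram Mori, Tomás Dubois. That is 3 direct reports.

3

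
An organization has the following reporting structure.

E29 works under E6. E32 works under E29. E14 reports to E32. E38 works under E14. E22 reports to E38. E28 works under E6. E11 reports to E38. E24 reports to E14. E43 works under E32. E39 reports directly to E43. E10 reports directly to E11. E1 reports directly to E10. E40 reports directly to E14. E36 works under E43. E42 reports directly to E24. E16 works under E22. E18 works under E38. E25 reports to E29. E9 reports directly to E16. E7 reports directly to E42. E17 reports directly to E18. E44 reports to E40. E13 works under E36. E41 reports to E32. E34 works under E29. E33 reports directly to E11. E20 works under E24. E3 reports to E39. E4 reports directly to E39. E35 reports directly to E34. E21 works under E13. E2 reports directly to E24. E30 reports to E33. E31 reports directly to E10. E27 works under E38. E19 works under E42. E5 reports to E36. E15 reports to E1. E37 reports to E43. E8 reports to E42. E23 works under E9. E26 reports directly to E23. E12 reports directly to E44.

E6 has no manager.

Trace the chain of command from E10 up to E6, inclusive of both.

E10 reports to E11. E11 reports to E38. E38 reports to E14. E14 reports to E32. E32 reports to E29. E29 reports to E6. E6 is at the top.

E10 -> E11 -> E38 -> E14 -> E32 -> E29 -> E6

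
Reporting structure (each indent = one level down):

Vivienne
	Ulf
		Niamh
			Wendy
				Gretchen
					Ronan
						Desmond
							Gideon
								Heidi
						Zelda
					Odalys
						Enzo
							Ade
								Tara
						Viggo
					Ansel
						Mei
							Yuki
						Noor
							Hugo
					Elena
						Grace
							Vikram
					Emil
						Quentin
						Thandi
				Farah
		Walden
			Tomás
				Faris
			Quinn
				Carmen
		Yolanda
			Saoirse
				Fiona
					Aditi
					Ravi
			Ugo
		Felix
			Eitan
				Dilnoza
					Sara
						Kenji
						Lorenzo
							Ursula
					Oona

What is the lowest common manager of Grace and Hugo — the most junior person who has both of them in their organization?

Grace's chain of managers is Elena, Gretchen, Wendy, Niamh, Ulf, Vivienne. Hugo's chain of managers is Noor, Ansel, Gretchen, Wendy, Niamh, Ulf, Vivienne. The first manager that appears in both chains is Gretchen.

Gretchen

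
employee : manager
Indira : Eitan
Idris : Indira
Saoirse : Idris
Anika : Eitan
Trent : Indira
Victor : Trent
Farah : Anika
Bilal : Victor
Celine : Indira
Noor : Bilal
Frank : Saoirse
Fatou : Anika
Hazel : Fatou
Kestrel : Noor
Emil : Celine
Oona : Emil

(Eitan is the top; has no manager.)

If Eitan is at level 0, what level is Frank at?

4

Chain from Frank up to Eitan: Frank → Saoirse → Idris → Indira → Eitan. That is 4 steps up, so Frank is 4 levels below Eitan.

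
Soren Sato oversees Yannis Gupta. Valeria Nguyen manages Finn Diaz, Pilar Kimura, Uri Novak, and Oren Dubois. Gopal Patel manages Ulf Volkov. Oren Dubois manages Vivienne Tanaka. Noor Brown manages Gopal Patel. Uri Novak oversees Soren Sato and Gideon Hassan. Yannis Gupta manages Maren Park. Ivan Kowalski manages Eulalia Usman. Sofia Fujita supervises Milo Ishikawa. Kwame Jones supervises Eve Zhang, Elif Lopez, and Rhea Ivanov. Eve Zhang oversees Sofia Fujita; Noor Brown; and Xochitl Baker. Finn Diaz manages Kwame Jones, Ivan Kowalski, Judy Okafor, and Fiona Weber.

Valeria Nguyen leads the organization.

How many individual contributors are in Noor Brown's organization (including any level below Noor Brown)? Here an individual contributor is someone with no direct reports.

1

The only person in Noor Brown's organization with no one reporting to them is Ulf Volkov. That is 1.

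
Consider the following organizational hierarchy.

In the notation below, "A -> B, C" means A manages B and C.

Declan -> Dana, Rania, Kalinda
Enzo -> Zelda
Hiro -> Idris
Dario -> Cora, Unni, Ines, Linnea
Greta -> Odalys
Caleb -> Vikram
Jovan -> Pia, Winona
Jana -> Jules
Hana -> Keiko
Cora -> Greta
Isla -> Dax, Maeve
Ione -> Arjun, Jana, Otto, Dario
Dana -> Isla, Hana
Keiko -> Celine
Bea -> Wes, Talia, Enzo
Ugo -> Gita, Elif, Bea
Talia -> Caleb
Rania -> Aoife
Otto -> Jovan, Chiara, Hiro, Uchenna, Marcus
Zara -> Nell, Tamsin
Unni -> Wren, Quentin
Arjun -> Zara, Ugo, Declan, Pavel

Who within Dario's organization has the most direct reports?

Dario

Direct-report counts within Dario's organization: Dario has 4; Unni has 2; Cora has 1; Greta has 1. The largest is 4, held by Dario.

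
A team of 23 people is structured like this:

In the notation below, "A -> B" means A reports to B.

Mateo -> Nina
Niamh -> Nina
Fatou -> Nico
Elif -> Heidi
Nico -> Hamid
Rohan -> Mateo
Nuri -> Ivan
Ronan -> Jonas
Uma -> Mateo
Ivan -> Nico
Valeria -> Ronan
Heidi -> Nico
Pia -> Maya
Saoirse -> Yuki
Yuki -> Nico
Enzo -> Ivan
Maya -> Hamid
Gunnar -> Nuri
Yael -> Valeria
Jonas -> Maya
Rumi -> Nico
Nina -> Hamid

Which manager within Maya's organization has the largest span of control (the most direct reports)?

Maya

Direct-report counts within Maya's organization: Maya has 2; Jonas has 1; Ronan has 1; Valeria has 1. The largest is 2, held by Maya.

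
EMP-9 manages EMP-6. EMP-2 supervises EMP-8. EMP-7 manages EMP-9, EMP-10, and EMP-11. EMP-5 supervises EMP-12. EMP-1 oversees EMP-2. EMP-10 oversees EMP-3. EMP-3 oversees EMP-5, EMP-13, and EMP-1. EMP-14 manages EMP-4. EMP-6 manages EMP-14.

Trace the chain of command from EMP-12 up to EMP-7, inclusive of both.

EMP-12 -> EMP-5 -> EMP-3 -> EMP-10 -> EMP-7

EMP-12 reports to EMP-5. EMP-5 reports to EMP-3. EMP-3 reports to EMP-10. EMP-10 reports to EMP-7. EMP-7 is at the top.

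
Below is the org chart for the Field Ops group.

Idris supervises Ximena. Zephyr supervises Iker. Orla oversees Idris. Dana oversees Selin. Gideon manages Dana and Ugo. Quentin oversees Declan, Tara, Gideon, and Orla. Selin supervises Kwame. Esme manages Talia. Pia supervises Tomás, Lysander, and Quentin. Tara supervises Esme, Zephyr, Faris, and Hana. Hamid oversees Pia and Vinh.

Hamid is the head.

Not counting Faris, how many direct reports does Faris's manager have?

Faris reports to Tara. Tara's other direct reports are Esme, Zephyr, Hana — 3 peers.

3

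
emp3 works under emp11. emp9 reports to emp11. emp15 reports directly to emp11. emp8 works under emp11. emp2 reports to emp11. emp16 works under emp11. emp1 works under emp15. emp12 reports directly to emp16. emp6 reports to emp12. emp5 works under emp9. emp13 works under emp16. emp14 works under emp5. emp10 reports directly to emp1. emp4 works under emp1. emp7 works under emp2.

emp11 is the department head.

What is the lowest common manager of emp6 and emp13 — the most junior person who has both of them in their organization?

emp6's chain of managers is emp12, emp16, emp11. emp13's chain of managers is emp16, emp11. The first manager that appears in both chains is emp16.

emp16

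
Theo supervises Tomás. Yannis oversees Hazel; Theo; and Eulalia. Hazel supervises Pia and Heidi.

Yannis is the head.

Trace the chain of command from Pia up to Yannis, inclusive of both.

Pia reports to Hazel. Hazel reports to Yannis. Yannis is at the top.

Pia -> Hazel -> Yannis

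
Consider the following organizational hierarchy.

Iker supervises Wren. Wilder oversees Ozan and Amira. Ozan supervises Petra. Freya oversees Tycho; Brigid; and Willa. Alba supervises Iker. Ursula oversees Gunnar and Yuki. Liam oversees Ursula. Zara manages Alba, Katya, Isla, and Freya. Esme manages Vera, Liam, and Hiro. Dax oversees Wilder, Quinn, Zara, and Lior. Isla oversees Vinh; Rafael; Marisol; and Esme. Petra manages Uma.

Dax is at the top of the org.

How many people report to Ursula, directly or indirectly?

Ursula directly manages Gunnar, Yuki. Gunnar has no reports. Yuki has no reports. So Ursula's organization is 2 direct reports plus everyone under them: 1 + 1 = 2.

2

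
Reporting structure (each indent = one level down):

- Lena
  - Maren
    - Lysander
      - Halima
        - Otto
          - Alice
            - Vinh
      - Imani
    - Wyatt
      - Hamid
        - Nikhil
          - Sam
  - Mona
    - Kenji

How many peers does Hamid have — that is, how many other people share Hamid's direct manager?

Hamid reports to Wyatt, and Wyatt has no other direct reports. Hamid has 0 peers.

0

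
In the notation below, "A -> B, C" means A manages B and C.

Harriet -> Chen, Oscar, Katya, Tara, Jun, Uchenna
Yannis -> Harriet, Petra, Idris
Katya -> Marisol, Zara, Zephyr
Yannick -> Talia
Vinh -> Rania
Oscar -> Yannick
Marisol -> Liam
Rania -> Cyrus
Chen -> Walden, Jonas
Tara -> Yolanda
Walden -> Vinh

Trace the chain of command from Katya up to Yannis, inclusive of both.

Katya -> Harriet -> Yannis

Katya reports to Harriet. Harriet reports to Yannis. Yannis is at the top.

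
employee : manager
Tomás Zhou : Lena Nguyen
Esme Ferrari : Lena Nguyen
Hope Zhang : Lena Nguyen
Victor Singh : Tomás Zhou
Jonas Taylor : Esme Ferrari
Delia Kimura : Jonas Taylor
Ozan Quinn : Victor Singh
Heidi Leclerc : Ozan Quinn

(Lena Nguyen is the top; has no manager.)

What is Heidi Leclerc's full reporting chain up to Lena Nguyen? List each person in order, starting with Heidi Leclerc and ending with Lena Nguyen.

Heidi Leclerc reports to Ozan Quinn. Ozan Quinn reports to Victor Singh. Victor Singh reports to Tomás Zhou. Tomás Zhou reports to Lena Nguyen. Lena Nguyen is at the top.

Heidi Leclerc -> Ozan Quinn -> Victor Singh -> Tomás Zhou -> Lena Nguyen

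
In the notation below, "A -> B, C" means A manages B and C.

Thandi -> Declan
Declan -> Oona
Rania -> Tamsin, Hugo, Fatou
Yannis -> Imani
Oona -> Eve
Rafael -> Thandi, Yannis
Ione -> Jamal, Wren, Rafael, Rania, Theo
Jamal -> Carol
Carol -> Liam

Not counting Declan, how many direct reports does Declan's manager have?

0

Declan reports to Thandi, and Thandi has no other direct reports. Declan has 0 peers.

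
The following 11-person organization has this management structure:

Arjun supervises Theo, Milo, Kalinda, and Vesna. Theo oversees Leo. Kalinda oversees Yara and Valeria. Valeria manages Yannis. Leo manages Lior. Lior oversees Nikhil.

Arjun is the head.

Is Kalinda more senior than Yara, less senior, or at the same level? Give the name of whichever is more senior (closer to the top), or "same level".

Kalinda is 1 level below Arjun; Yara is 2. Kalinda is higher.

Kalinda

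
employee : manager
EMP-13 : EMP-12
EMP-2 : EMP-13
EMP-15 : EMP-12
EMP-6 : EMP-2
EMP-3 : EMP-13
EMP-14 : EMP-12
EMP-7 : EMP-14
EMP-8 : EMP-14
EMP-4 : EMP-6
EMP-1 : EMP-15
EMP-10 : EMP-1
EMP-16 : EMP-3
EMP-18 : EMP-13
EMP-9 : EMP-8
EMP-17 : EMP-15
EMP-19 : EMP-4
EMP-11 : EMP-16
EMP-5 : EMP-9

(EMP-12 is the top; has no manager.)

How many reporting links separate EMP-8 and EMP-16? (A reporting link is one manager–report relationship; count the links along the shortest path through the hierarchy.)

EMP-8 is 2 levels below EMP-12, and EMP-16 is 3 levels below EMP-12 (their lowest common manager). The shortest path runs up from EMP-8 to EMP-12 and back down to EMP-16: 2 + 3 = 5 links.

5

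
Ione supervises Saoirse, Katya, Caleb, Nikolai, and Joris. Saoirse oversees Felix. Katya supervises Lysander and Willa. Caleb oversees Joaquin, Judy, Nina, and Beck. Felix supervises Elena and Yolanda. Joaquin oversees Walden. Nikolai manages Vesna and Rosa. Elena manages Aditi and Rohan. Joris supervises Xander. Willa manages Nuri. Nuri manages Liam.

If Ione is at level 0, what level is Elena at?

3

Chain from Elena up to Ione: Elena → Felix → Saoirse → Ione. That is 3 steps up, so Elena is 3 levels below Ione.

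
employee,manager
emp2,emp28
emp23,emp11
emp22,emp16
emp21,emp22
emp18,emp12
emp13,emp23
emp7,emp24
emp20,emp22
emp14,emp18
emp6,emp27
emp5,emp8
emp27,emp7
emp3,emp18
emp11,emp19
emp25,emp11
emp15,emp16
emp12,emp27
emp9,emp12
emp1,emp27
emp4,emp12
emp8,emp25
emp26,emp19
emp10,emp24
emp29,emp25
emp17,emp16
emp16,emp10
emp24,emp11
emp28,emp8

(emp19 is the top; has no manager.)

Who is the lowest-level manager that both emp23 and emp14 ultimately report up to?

emp11

emp23's chain of managers is emp11, emp19. emp14's chain of managers is emp18, emp12, emp27, emp7, emp24, emp11, emp19. The first manager that appears in both chains is emp11.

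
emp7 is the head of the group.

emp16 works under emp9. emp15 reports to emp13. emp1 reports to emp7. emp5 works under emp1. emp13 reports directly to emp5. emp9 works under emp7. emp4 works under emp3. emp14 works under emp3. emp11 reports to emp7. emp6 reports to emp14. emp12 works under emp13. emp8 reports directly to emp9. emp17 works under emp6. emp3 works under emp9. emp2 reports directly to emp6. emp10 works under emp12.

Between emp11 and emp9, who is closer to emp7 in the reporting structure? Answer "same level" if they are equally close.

same level

Both emp11 and emp9 are 1 level below emp7.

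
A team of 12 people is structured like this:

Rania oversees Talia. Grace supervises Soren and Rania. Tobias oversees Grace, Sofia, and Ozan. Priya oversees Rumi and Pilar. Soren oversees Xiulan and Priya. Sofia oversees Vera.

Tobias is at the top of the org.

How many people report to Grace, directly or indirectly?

7

Grace directly manages Soren, Rania. Under Soren: Priya, Pilar, Rumi, Xiulan (4). Under Rania: Talia (1). So Grace's organization is 2 direct reports plus everyone under them: 5 + 2 = 7.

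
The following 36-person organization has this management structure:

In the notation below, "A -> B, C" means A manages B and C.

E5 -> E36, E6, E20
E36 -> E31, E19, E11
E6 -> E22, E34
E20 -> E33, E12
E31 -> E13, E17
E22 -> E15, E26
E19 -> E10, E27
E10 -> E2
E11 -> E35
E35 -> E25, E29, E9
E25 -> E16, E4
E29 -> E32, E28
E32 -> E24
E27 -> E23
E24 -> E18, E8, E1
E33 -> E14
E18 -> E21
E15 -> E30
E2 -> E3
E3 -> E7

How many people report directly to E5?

3

E5 directly manages E36, E6, E20. That is 3 direct reports.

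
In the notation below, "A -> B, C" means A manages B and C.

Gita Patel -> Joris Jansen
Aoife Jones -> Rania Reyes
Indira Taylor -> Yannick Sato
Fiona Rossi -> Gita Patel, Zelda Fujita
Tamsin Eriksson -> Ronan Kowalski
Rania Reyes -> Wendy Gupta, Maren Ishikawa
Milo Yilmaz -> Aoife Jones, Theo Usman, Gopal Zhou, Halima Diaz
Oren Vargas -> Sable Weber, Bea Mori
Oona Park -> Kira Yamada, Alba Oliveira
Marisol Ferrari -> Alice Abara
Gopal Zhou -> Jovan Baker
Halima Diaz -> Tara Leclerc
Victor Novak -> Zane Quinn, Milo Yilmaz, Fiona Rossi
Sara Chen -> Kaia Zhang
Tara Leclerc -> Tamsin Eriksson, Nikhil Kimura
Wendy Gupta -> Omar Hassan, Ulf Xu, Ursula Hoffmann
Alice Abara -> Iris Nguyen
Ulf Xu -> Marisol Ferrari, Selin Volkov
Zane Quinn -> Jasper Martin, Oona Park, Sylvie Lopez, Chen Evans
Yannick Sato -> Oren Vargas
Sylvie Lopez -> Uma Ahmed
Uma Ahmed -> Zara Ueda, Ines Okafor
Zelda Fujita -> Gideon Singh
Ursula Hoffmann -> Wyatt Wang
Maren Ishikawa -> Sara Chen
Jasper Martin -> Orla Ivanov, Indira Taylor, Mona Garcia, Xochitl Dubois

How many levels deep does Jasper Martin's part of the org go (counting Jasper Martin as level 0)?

The longest chain under Jasper Martin runs Jasper Martin → Indira Taylor → Yannick Sato → Oren Vargas → Bea Mori, which is 4 levels below Jasper Martin.

4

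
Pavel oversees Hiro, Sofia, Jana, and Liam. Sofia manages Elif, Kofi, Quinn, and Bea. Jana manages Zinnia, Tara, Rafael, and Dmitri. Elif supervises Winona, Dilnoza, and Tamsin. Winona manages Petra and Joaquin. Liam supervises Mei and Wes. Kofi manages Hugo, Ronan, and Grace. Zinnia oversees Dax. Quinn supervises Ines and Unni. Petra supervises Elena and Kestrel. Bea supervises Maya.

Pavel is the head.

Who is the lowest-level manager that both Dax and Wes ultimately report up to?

Pavel

Dax's chain of managers is Zinnia, Jana, Pavel. Wes's chain of managers is Liam, Pavel. The first manager that appears in both chains is Pavel.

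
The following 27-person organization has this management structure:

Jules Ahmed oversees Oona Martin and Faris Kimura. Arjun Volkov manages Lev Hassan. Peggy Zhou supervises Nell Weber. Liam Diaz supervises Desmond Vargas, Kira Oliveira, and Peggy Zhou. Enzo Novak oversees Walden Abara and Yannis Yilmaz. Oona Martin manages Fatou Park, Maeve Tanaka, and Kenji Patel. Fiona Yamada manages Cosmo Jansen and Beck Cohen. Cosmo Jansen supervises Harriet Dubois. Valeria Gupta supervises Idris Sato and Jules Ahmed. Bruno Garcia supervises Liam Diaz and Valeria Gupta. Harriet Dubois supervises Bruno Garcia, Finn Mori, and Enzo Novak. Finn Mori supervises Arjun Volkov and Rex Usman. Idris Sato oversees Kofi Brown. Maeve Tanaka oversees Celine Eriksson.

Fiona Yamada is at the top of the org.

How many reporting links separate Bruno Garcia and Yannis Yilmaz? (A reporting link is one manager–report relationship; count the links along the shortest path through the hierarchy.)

3

Bruno Garcia is 1 level below Harriet Dubois, and Yannis Yilmaz is 2 levels below Harriet Dubois (their lowest common manager). The shortest path runs up from Bruno Garcia to Harriet Dubois and back down to Yannis Yilmaz: 1 + 2 = 3 links.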